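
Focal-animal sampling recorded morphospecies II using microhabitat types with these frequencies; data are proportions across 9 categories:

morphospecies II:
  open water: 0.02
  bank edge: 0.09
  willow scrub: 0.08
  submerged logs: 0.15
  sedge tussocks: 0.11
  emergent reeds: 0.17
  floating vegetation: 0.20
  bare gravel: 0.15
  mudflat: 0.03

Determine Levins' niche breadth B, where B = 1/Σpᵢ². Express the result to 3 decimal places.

Σpᵢ² = 0.02² + 0.09² + 0.08² + 0.15² + 0.11² + 0.17² + 0.20² + 0.15² + 0.03² = 0.0004 + 0.0081 + 0.0064 + 0.0225 + 0.0121 + 0.0289 + 0.0400 + 0.0225 + 0.0009 = 0.1418
B = 1 / 0.1418 = 7.05219

7.052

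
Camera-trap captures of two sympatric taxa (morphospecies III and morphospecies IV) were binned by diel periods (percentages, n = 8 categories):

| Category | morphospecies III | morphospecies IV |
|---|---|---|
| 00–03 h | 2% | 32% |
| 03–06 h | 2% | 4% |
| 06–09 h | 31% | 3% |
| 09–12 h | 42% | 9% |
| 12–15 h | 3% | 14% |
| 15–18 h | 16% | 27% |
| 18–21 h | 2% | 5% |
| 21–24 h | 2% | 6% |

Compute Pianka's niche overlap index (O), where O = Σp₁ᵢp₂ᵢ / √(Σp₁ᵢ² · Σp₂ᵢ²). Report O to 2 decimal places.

Convert percentages to proportions (divide by 100).
Σ p₁ᵢp₂ᵢ = 0.0064 + 0.0008 + 0.0093 + 0.0378 + 0.0042 + 0.0432 + 0.0010 + 0.0012 = 0.1039
Σp_1ᵢ² = 0.02² + 0.02² + 0.31² + 0.42² + 0.03² + 0.16² + 0.02² + 0.02² = 0.0004 + 0.0004 + 0.0961 + 0.1764 + 0.0009 + 0.0256 + 0.0004 + 0.0004 = 0.3006
Σp_2ᵢ² = 0.32² + 0.04² + 0.03² + 0.09² + 0.14² + 0.27² + 0.05² + 0.06² = 0.1024 + 0.0016 + 0.0009 + 0.0081 + 0.0196 + 0.0729 + 0.0025 + 0.0036 = 0.2116
O = 0.1039 / √(0.3006 × 0.2116) = 0.1039 / 0.25220 = 0.4120

0.41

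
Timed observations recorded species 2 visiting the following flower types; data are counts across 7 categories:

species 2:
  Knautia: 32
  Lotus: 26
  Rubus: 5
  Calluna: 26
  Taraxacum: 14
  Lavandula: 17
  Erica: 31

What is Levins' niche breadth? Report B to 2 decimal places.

Proportions for species 2 (n=151): 32/151=0.2119, 26/151=0.1722, 5/151=0.0331, 26/151=0.1722, 14/151=0.0927, 17/151=0.1126, 31/151=0.2053
Σpᵢ² = 0.2119² + 0.1722² + 0.0331² + 0.1722² + 0.0927² + 0.1126² + 0.2053² = 0.044902 + 0.029653 + 0.001096 + 0.029653 + 0.008593 + 0.012679 + 0.042148 = 0.168724
B = 1 / 0.168724 = 5.9268

5.93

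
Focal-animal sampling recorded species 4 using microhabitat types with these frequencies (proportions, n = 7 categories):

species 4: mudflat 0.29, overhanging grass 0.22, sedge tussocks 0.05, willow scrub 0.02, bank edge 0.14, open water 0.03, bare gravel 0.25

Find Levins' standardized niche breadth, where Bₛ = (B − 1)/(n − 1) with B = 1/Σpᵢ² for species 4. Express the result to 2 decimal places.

Σpᵢ² = 0.29² + 0.22² + 0.05² + 0.02² + 0.14² + 0.03² + 0.25² = 0.0841 + 0.0484 + 0.0025 + 0.0004 + 0.0196 + 0.0009 + 0.0625 = 0.2184
B = 1 / 0.2184 = 4.5788
Bₛ = (B − 1)/(n − 1) = (4.5788 − 1)/(7 − 1) = 3.5788/6 = 0.5965

0.60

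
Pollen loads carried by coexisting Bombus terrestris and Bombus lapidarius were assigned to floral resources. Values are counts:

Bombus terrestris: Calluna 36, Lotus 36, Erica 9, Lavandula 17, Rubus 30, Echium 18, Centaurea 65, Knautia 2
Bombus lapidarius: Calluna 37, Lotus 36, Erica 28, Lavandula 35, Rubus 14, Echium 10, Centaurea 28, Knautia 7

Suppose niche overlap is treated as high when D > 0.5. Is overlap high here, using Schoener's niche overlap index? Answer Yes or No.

Proportions for Bombus terrestris (n=213): 36/213=0.1690, 36/213=0.1690, 9/213=0.0423, 17/213=0.0798, 30/213=0.1408, 18/213=0.0845, 65/213=0.3052, 2/213=0.0094
Proportions for Bombus lapidarius (n=195): 37/195=0.1897, 36/195=0.1846, 28/195=0.1436, 35/195=0.1795, 14/195=0.0718, 10/195=0.0513, 28/195=0.1436, 7/195=0.0359
Σ|p₁ᵢ − p₂ᵢ| = 0.0207 + 0.0156 + 0.1013 + 0.0997 + 0.0690 + 0.0332 + 0.1616 + 0.0265 = 0.5276
D = 1 − ½ × 0.5276 = 1 − 0.26380 = 0.73620
D = 0.73620 > 0.5 → Yes.

Yes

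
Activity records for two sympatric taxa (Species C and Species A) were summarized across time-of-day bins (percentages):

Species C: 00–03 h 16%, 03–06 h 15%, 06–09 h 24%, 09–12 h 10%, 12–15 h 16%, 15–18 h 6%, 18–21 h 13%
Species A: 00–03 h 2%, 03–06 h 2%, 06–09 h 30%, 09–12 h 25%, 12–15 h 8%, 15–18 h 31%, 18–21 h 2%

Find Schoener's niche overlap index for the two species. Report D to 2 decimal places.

0.54

Convert percentages to proportions (divide by 100).
Σ|p₁ᵢ − p₂ᵢ| = 0.14 + 0.13 + 0.06 + 0.15 + 0.08 + 0.25 + 0.11 = 0.92
D = 1 − ½ × 0.92 = 1 − 0.460 = 0.5400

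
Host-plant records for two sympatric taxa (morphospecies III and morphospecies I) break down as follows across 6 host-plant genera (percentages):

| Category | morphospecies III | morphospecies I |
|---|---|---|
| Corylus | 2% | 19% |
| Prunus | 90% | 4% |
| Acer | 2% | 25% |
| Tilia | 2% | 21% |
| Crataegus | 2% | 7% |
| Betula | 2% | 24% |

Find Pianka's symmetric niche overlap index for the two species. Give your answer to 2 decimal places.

0.13

Convert percentages to proportions (divide by 100).
Σ p₁ᵢp₂ᵢ = 0.0038 + 0.0360 + 0.0050 + 0.0042 + 0.0014 + 0.0048 = 0.0552
Σp_1ᵢ² = 0.02² + 0.90² + 0.02² + 0.02² + 0.02² + 0.02² = 0.0004 + 0.8100 + 0.0004 + 0.0004 + 0.0004 + 0.0004 = 0.8120
Σp_2ᵢ² = 0.19² + 0.04² + 0.25² + 0.21² + 0.07² + 0.24² = 0.0361 + 0.0016 + 0.0625 + 0.0441 + 0.0049 + 0.0576 = 0.2068
O = 0.0552 / √(0.8120 × 0.2068) = 0.0552 / 0.40978 = 0.1347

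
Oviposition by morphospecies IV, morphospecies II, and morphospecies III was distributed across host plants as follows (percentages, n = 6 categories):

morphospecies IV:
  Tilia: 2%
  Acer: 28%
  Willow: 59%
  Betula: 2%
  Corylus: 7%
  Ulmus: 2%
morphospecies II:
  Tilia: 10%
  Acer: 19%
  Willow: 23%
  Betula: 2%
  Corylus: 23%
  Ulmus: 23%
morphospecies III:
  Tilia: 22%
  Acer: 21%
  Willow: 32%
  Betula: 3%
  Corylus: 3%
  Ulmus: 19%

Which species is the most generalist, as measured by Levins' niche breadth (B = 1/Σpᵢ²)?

Convert percentages to proportions (divide by 100).
Σp_IVᵢ² = 0.02² + 0.28² + 0.59² + 0.02² + 0.07² + 0.02² = 0.0004 + 0.0784 + 0.3481 + 0.0004 + 0.0049 + 0.0004 = 0.4326
B_IV = 1 / 0.4326 = 2.3116
Σp_IIᵢ² = 0.10² + 0.19² + 0.23² + 0.02² + 0.23² + 0.23² = 0.0100 + 0.0361 + 0.0529 + 0.0004 + 0.0529 + 0.0529 = 0.2052
B_II = 1 / 0.2052 = 4.8733
Σp_IIIᵢ² = 0.22² + 0.21² + 0.32² + 0.03² + 0.03² + 0.19² = 0.0484 + 0.0441 + 0.1024 + 0.0009 + 0.0009 + 0.0361 = 0.2328
B_III = 1 / 0.2328 = 4.2955
Highest B → broadest niche (most generalist): morphospecies II (B = 4.87).

morphospecies II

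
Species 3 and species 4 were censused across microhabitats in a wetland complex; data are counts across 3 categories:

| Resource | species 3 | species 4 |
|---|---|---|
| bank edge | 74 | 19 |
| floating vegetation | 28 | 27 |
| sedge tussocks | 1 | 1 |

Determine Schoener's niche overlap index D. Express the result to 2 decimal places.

Proportions for species 3 (n=103): 74/103=0.7184, 28/103=0.2718, 1/103=0.0097
Proportions for species 4 (n=47): 19/47=0.4043, 27/47=0.5745, 1/47=0.0213
Σ|p₁ᵢ − p₂ᵢ| = 0.3141 + 0.3027 + 0.0116 = 0.6284
D = 1 − ½ × 0.6284 = 1 − 0.31420 = 0.68580

0.69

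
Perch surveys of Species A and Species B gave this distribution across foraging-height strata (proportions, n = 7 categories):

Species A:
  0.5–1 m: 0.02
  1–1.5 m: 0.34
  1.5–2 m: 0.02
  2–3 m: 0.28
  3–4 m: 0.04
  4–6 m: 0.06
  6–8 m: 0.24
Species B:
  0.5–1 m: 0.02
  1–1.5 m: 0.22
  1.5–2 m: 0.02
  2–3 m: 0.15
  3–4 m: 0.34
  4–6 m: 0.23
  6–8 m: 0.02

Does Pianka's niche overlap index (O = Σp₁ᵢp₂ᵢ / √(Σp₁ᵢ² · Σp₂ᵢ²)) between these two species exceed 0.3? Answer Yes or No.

Σ p₁ᵢp₂ᵢ = 0.0004 + 0.0748 + 0.0004 + 0.0420 + 0.0136 + 0.0138 + 0.0048 = 0.1498
Σp_1ᵢ² = 0.02² + 0.34² + 0.02² + 0.28² + 0.04² + 0.06² + 0.24² = 0.0004 + 0.1156 + 0.0004 + 0.0784 + 0.0016 + 0.0036 + 0.0576 = 0.2576
Σp_2ᵢ² = 0.02² + 0.22² + 0.02² + 0.15² + 0.34² + 0.23² + 0.02² = 0.0004 + 0.0484 + 0.0004 + 0.0225 + 0.1156 + 0.0529 + 0.0004 = 0.2406
O = 0.1498 / √(0.2576 × 0.2406) = 0.1498 / 0.24895 = 0.6017
O = 0.6017 > 0.3 → Yes.

Yes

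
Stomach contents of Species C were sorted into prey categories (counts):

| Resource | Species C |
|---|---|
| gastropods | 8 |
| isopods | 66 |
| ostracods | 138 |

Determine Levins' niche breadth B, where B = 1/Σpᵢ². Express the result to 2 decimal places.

1.92

Proportions for Species C (n=212): 8/212=0.0377, 66/212=0.3113, 138/212=0.6509
Σpᵢ² = 0.0377² + 0.3113² + 0.6509² = 0.001421 + 0.096908 + 0.423671 = 0.522000
B = 1 / 0.522000 = 1.9157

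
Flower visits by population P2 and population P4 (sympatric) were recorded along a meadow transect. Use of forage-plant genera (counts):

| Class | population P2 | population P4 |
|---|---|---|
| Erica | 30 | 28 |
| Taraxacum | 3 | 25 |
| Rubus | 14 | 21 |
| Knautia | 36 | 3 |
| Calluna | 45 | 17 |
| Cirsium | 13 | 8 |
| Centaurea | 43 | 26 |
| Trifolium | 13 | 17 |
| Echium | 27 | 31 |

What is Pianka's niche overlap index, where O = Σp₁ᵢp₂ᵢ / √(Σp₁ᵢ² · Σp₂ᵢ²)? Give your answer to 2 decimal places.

Proportions for population P2 (n=224): 30/224=0.1339, 3/224=0.0134, 14/224=0.0625, 36/224=0.1607, 45/224=0.2009, 13/224=0.0580, 43/224=0.1920, 13/224=0.0580, 27/224=0.1205
Proportions for population P4 (n=176): 28/176=0.1591, 25/176=0.1420, 21/176=0.1193, 3/176=0.0170, 17/176=0.0966, 8/176=0.0455, 26/176=0.1477, 17/176=0.0966, 31/176=0.1761
Σ p₁ᵢp₂ᵢ = 0.021303 + 0.001903 + 0.007456 + 0.002732 + 0.019407 + 0.002639 + 0.028358 + 0.005603 + 0.021220 = 0.110621
Σp_1ᵢ² = 0.1339² + 0.0134² + 0.0625² + 0.1607² + 0.2009² + 0.0580² + 0.1920² + 0.0580² + 0.1205² = 0.017929 + 0.000180 + 0.003906 + 0.025824 + 0.040361 + 0.003364 + 0.036864 + 0.003364 + 0.014520 = 0.146312
Σp_2ᵢ² = 0.1591² + 0.1420² + 0.1193² + 0.0170² + 0.0966² + 0.0455² + 0.1477² + 0.0966² + 0.1761² = 0.025313 + 0.020164 + 0.014232 + 0.000289 + 0.009332 + 0.002070 + 0.021815 + 0.009332 + 0.031011 = 0.133558
O = 0.110621 / √(0.146312 × 0.133558) = 0.110621 / 0.1397896 = 0.7913

0.79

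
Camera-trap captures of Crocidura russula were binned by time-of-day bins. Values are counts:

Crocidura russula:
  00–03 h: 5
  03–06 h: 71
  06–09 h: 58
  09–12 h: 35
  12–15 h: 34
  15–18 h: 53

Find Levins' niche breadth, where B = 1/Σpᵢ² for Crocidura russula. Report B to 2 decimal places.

Proportions for Crocidura russula (n=256): 5/256=0.0195, 71/256=0.2773, 58/256=0.2266, 35/256=0.1367, 34/256=0.1328, 53/256=0.2070
Σpᵢ² = 0.0195² + 0.2773² + 0.2266² + 0.1367² + 0.1328² + 0.2070² = 0.000380 + 0.076895 + 0.051348 + 0.018687 + 0.017636 + 0.042849 = 0.207795
B = 1 / 0.207795 = 4.8124

4.81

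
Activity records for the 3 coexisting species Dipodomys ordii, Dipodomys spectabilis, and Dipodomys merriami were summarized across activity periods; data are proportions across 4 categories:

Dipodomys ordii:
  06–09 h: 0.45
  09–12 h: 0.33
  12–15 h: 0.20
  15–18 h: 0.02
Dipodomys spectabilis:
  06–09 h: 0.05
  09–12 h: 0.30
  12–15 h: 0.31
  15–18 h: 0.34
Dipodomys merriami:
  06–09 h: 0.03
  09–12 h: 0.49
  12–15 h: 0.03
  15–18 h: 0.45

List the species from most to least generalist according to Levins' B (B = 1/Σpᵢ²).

Σp_ordiᵢ² = 0.45² + 0.33² + 0.20² + 0.02² = 0.2025 + 0.1089 + 0.0400 + 0.0004 = 0.3518
B_ordi = 1 / 0.3518 = 2.8425
Σp_specᵢ² = 0.05² + 0.30² + 0.31² + 0.34² = 0.0025 + 0.0900 + 0.0961 + 0.1156 = 0.3042
B_spec = 1 / 0.3042 = 3.2873
Σp_merrᵢ² = 0.03² + 0.49² + 0.03² + 0.45² = 0.0009 + 0.2401 + 0.0009 + 0.2025 = 0.4444
B_merr = 1 / 0.4444 = 2.2502
Ranking by B (broadest → narrowest): Dipodomys spectabilis (3.29) > Dipodomys ordii (2.84) > Dipodomys merriami (2.25)

Dipodomys spectabilis > Dipodomys ordii > Dipodomys merriami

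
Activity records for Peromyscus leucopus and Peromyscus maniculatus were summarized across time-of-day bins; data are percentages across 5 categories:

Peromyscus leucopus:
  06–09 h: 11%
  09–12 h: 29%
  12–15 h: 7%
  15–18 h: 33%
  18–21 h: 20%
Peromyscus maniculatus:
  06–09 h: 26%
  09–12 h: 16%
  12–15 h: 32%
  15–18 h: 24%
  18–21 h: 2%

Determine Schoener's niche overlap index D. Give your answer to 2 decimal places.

Convert percentages to proportions (divide by 100).
Σ|p₁ᵢ − p₂ᵢ| = 0.15 + 0.13 + 0.25 + 0.09 + 0.18 = 0.80
D = 1 − ½ × 0.80 = 1 − 0.400 = 0.6000

0.60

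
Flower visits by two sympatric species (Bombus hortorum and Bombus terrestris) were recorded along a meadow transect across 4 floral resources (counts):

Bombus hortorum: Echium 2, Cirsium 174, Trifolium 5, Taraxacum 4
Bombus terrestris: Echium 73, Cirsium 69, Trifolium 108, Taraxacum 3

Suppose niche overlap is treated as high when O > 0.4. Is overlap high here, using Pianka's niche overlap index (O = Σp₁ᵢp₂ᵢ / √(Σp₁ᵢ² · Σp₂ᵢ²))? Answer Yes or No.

Proportions for Bombus hortorum (n=185): 2/185=0.0108, 174/185=0.9405, 5/185=0.0270, 4/185=0.0216
Proportions for Bombus terrestris (n=253): 73/253=0.2885, 69/253=0.2727, 108/253=0.4269, 3/253=0.0119
Σ p₁ᵢp₂ᵢ = 0.003116 + 0.256474 + 0.011526 + 0.000257 = 0.271373
Σp_1ᵢ² = 0.0108² + 0.9405² + 0.0270² + 0.0216² = 0.000117 + 0.884540 + 0.000729 + 0.000467 = 0.885853
Σp_2ᵢ² = 0.2885² + 0.2727² + 0.4269² + 0.0119² = 0.083232 + 0.074365 + 0.182244 + 0.000142 = 0.339983
O = 0.271373 / √(0.885853 × 0.339983) = 0.271373 / 0.5487941 = 0.4945
O = 0.4945 > 0.4 → Yes.

Yes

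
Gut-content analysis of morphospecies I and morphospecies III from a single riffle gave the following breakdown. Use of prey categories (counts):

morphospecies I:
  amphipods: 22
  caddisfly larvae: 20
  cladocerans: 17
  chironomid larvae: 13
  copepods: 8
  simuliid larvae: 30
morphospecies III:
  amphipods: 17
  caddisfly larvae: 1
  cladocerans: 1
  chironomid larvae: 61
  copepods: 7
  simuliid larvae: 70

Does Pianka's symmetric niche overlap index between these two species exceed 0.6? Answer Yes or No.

Proportions for morphospecies I (n=110): 22/110=0.2000, 20/110=0.1818, 17/110=0.1545, 13/110=0.1182, 8/110=0.0727, 30/110=0.2727
Proportions for morphospecies III (n=157): 17/157=0.1083, 1/157=0.0064, 1/157=0.0064, 61/157=0.3885, 7/157=0.0446, 70/157=0.4459
Σ p₁ᵢp₂ᵢ = 0.021660 + 0.001164 + 0.000989 + 0.045921 + 0.003242 + 0.121597 = 0.194573
Σp_1ᵢ² = 0.2000² + 0.1818² + 0.1545² + 0.1182² + 0.0727² + 0.2727² = 0.040000 + 0.033051 + 0.023870 + 0.013971 + 0.005285 + 0.074365 = 0.190542
Σp_2ᵢ² = 0.1083² + 0.0064² + 0.0064² + 0.3885² + 0.0446² + 0.4459² = 0.011729 + 0.000041 + 0.000041 + 0.150932 + 0.001989 + 0.198827 = 0.363559
O = 0.194573 / √(0.190542 × 0.363559) = 0.194573 / 0.2631981 = 0.7393
O = 0.7393 > 0.6 → Yes.

Yes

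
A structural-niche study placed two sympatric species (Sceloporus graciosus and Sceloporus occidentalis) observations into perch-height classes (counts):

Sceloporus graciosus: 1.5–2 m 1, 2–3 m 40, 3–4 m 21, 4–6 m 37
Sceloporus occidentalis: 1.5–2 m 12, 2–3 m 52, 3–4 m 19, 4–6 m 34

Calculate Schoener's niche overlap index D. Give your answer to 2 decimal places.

0.87

Proportions for Sceloporus graciosus (n=99): 1/99=0.0101, 40/99=0.4040, 21/99=0.2121, 37/99=0.3737
Proportions for Sceloporus occidentalis (n=117): 12/117=0.1026, 52/117=0.4444, 19/117=0.1624, 34/117=0.2906
Σ|p₁ᵢ − p₂ᵢ| = 0.0925 + 0.0404 + 0.0497 + 0.0831 = 0.2657
D = 1 − ½ × 0.2657 = 1 − 0.13285 = 0.86715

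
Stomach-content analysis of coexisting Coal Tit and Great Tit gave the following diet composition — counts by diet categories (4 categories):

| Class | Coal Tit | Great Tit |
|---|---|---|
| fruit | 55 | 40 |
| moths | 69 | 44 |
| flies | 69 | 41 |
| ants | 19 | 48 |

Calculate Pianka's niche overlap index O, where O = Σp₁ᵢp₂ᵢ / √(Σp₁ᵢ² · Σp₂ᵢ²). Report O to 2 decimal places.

0.91

Proportions for Coal Tit (n=212): 55/212=0.2594, 69/212=0.3255, 69/212=0.3255, 19/212=0.0896
Proportions for Great Tit (n=173): 40/173=0.2312, 44/173=0.2543, 41/173=0.2370, 48/173=0.2775
Σ p₁ᵢp₂ᵢ = 0.059973 + 0.082775 + 0.077144 + 0.024864 = 0.244756
Σp_1ᵢ² = 0.2594² + 0.3255² + 0.3255² + 0.0896² = 0.067288 + 0.105950 + 0.105950 + 0.008028 = 0.287216
Σp_2ᵢ² = 0.2312² + 0.2543² + 0.2370² + 0.2775² = 0.053453 + 0.064668 + 0.056169 + 0.077006 = 0.251296
O = 0.244756 / √(0.287216 × 0.251296) = 0.244756 / 0.2686563 = 0.9110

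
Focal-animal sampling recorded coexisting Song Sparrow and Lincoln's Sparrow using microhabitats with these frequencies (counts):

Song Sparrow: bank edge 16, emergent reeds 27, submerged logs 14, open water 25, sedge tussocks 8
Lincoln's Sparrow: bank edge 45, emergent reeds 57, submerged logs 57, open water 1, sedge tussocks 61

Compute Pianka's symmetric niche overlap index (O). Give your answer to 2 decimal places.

Proportions for Song Sparrow (n=90): 16/90=0.1778, 27/90=0.3000, 14/90=0.1556, 25/90=0.2778, 8/90=0.0889
Proportions for Lincoln's Sparrow (n=221): 45/221=0.2036, 57/221=0.2579, 57/221=0.2579, 1/221=0.0045, 61/221=0.2760
Σ p₁ᵢp₂ᵢ = 0.036200 + 0.077370 + 0.040129 + 0.001250 + 0.024536 = 0.179485
Σp_1ᵢ² = 0.1778² + 0.3000² + 0.1556² + 0.2778² + 0.0889² = 0.031613 + 0.090000 + 0.024211 + 0.077173 + 0.007903 = 0.230900
Σp_2ᵢ² = 0.2036² + 0.2579² + 0.2579² + 0.0045² + 0.2760² = 0.041453 + 0.066512 + 0.066512 + 0.000020 + 0.076176 = 0.250673
O = 0.179485 / √(0.230900 × 0.250673) = 0.179485 / 0.2405834 = 0.7460

0.75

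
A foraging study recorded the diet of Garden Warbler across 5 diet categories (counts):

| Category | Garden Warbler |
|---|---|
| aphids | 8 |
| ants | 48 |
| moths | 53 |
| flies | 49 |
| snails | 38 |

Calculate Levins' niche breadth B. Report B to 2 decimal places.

Proportions for Garden Warbler (n=196): 8/196=0.0408, 48/196=0.2449, 53/196=0.2704, 49/196=0.2500, 38/196=0.1939
Σpᵢ² = 0.0408² + 0.2449² + 0.2704² + 0.2500² + 0.1939² = 0.001665 + 0.059976 + 0.073116 + 0.062500 + 0.037597 = 0.234854
B = 1 / 0.234854 = 4.2580

4.26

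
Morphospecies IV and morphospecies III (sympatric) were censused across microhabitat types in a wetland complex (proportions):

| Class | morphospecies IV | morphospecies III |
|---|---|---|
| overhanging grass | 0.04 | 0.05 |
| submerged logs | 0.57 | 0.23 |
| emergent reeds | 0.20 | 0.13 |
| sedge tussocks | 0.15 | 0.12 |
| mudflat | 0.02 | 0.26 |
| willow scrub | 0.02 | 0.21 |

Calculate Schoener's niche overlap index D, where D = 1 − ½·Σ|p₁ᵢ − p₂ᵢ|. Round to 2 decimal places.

0.56

Σ|p₁ᵢ − p₂ᵢ| = 0.01 + 0.34 + 0.07 + 0.03 + 0.24 + 0.19 = 0.88
D = 1 − ½ × 0.88 = 1 − 0.440 = 0.5600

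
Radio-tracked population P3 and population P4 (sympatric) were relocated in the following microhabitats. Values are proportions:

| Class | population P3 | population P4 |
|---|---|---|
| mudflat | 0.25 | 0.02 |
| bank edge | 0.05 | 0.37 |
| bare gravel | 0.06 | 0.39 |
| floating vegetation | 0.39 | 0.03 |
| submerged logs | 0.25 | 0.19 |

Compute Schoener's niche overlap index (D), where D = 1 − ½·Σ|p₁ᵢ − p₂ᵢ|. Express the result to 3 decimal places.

Σ|p₁ᵢ − p₂ᵢ| = 0.23 + 0.32 + 0.33 + 0.36 + 0.06 = 1.30
D = 1 − ½ × 1.30 = 1 − 0.650 = 0.35000

0.350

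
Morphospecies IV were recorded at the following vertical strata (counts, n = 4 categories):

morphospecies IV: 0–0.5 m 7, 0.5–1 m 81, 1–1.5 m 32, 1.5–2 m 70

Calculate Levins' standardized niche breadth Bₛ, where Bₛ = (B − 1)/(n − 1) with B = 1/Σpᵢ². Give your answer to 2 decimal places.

Proportions for morphospecies IV (n=190): 7/190=0.0368, 81/190=0.4263, 32/190=0.1684, 70/190=0.3684
Σpᵢ² = 0.0368² + 0.4263² + 0.1684² + 0.3684² = 0.001354 + 0.181732 + 0.028359 + 0.135719 = 0.347164
B = 1 / 0.347164 = 2.8805
Bₛ = (B − 1)/(n − 1) = (2.8805 − 1)/(4 − 1) = 1.8805/3 = 0.6268

0.63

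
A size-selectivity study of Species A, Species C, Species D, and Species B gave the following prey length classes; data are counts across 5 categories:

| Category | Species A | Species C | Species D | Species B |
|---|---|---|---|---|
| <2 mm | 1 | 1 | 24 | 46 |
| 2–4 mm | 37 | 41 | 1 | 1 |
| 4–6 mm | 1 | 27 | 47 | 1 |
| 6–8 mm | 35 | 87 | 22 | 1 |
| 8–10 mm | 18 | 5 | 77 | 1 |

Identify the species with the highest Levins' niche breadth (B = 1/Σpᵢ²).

Species D

Proportions for Species A (n=92): 1/92=0.0109, 37/92=0.4022, 1/92=0.0109, 35/92=0.3804, 18/92=0.1957
Proportions for Species C (n=161): 1/161=0.0062, 41/161=0.2547, 27/161=0.1677, 87/161=0.5404, 5/161=0.0311
Proportions for Species D (n=171): 24/171=0.1404, 1/171=0.0058, 47/171=0.2749, 22/171=0.1287, 77/171=0.4503
Proportions for Species B (n=50): 46/50=0.9200, 1/50=0.0200, 1/50=0.0200, 1/50=0.0200, 1/50=0.0200
Σp_Aᵢ² = 0.0109² + 0.4022² + 0.0109² + 0.3804² + 0.1957² = 0.000119 + 0.161765 + 0.000119 + 0.144704 + 0.038298 = 0.345005
B_A = 1 / 0.345005 = 2.8985
Σp_Cᵢ² = 0.0062² + 0.2547² + 0.1677² + 0.5404² + 0.0311² = 0.000038 + 0.064872 + 0.028123 + 0.292032 + 0.000967 = 0.386032
B_C = 1 / 0.386032 = 2.5905
Σp_Dᵢ² = 0.1404² + 0.0058² + 0.2749² + 0.1287² + 0.4503² = 0.019712 + 0.000034 + 0.075570 + 0.016564 + 0.202770 = 0.314650
B_D = 1 / 0.314650 = 3.1781
Σp_Bᵢ² = 0.9200² + 0.0200² + 0.0200² + 0.0200² + 0.0200² = 0.846400 + 0.000400 + 0.000400 + 0.000400 + 0.000400 = 0.848000
B_B = 1 / 0.848000 = 1.1792
Highest B → broadest niche (most generalist): Species D (B = 3.18).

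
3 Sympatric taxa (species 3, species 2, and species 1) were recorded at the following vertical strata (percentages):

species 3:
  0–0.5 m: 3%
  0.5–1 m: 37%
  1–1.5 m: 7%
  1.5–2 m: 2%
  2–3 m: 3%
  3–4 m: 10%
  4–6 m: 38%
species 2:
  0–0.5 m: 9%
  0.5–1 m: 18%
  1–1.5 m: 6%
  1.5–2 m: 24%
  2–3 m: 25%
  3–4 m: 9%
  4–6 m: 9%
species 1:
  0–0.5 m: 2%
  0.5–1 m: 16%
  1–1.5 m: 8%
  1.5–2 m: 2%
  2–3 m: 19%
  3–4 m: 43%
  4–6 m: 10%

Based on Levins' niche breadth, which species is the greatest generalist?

species 2

Convert percentages to proportions (divide by 100).
Σp_3ᵢ² = 0.03² + 0.37² + 0.07² + 0.02² + 0.03² + 0.10² + 0.38² = 0.0009 + 0.1369 + 0.0049 + 0.0004 + 0.0009 + 0.0100 + 0.1444 = 0.2984
B_3 = 1 / 0.2984 = 3.3512
Σp_2ᵢ² = 0.09² + 0.18² + 0.06² + 0.24² + 0.25² + 0.09² + 0.09² = 0.0081 + 0.0324 + 0.0036 + 0.0576 + 0.0625 + 0.0081 + 0.0081 = 0.1804
B_2 = 1 / 0.1804 = 5.5432
Σp_1ᵢ² = 0.02² + 0.16² + 0.08² + 0.02² + 0.19² + 0.43² + 0.10² = 0.0004 + 0.0256 + 0.0064 + 0.0004 + 0.0361 + 0.1849 + 0.0100 = 0.2638
B_1 = 1 / 0.2638 = 3.7908
Highest B → broadest niche (most generalist): species 2 (B = 5.54).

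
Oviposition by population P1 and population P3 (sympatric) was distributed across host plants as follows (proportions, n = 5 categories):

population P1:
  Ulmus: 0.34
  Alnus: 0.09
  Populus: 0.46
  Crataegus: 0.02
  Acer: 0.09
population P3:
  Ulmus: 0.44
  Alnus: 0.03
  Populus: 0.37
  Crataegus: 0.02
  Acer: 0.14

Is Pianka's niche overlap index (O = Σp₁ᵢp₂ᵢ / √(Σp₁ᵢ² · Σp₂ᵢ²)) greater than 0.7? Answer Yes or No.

Yes

Σ p₁ᵢp₂ᵢ = 0.1496 + 0.0027 + 0.1702 + 0.0004 + 0.0126 = 0.3355
Σp_1ᵢ² = 0.34² + 0.09² + 0.46² + 0.02² + 0.09² = 0.1156 + 0.0081 + 0.2116 + 0.0004 + 0.0081 = 0.3438
Σp_2ᵢ² = 0.44² + 0.03² + 0.37² + 0.02² + 0.14² = 0.1936 + 0.0009 + 0.1369 + 0.0004 + 0.0196 = 0.3514
O = 0.3355 / √(0.3438 × 0.3514) = 0.3355 / 0.34758 = 0.9652
O = 0.9652 > 0.7 → Yes.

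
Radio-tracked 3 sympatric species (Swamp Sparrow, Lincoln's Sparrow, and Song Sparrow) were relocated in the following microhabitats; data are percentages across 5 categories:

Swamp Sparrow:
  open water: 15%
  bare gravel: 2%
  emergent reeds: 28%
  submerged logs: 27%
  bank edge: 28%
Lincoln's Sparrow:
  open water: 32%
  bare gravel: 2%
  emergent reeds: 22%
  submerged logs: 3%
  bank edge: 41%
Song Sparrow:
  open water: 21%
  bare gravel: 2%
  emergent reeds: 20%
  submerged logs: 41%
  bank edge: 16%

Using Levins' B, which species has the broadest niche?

Convert percentages to proportions (divide by 100).
Σp_Swamᵢ² = 0.15² + 0.02² + 0.28² + 0.27² + 0.28² = 0.0225 + 0.0004 + 0.0784 + 0.0729 + 0.0784 = 0.2526
B_Swam = 1 / 0.2526 = 3.9588
Σp_Lincᵢ² = 0.32² + 0.02² + 0.22² + 0.03² + 0.41² = 0.1024 + 0.0004 + 0.0484 + 0.0009 + 0.1681 = 0.3202
B_Linc = 1 / 0.3202 = 3.1230
Σp_Songᵢ² = 0.21² + 0.02² + 0.20² + 0.41² + 0.16² = 0.0441 + 0.0004 + 0.0400 + 0.1681 + 0.0256 = 0.2782
B_Song = 1 / 0.2782 = 3.5945
Highest B → broadest niche (most generalist): Swamp Sparrow (B = 3.96).

Swamp Sparrow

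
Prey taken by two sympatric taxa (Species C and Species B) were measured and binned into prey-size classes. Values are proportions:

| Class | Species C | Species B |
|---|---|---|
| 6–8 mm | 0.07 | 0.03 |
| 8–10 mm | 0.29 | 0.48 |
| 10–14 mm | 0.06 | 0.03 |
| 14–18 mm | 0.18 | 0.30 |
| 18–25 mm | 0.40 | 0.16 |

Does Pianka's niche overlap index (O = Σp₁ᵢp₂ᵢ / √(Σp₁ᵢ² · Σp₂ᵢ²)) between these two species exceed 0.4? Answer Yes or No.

Σ p₁ᵢp₂ᵢ = 0.0021 + 0.1392 + 0.0018 + 0.0540 + 0.0640 = 0.2611
Σp_1ᵢ² = 0.07² + 0.29² + 0.06² + 0.18² + 0.40² = 0.0049 + 0.0841 + 0.0036 + 0.0324 + 0.1600 = 0.2850
Σp_2ᵢ² = 0.03² + 0.48² + 0.03² + 0.30² + 0.16² = 0.0009 + 0.2304 + 0.0009 + 0.0900 + 0.0256 = 0.3478
O = 0.2611 / √(0.2850 × 0.3478) = 0.2611 / 0.31484 = 0.8293
O = 0.8293 > 0.4 → Yes.

Yes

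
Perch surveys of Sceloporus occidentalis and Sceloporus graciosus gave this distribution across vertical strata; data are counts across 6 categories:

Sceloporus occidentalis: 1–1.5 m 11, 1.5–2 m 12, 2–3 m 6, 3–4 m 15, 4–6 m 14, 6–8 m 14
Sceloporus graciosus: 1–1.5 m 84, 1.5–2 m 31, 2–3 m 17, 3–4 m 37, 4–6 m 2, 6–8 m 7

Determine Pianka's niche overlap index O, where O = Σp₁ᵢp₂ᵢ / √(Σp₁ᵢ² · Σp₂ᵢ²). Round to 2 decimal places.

0.70

Proportions for Sceloporus occidentalis (n=72): 11/72=0.1528, 12/72=0.1667, 6/72=0.0833, 15/72=0.2083, 14/72=0.1944, 14/72=0.1944
Proportions for Sceloporus graciosus (n=178): 84/178=0.4719, 31/178=0.1742, 17/178=0.0955, 37/178=0.2079, 2/178=0.0112, 7/178=0.0393
Σ p₁ᵢp₂ᵢ = 0.072106 + 0.029039 + 0.007955 + 0.043306 + 0.002177 + 0.007640 = 0.162223
Σp_1ᵢ² = 0.1528² + 0.1667² + 0.0833² + 0.2083² + 0.1944² + 0.1944² = 0.023348 + 0.027789 + 0.006939 + 0.043389 + 0.037791 + 0.037791 = 0.177047
Σp_2ᵢ² = 0.4719² + 0.1742² + 0.0955² + 0.2079² + 0.0112² + 0.0393² = 0.222690 + 0.030346 + 0.009120 + 0.043222 + 0.000125 + 0.001544 = 0.307047
O = 0.162223 / √(0.177047 × 0.307047) = 0.162223 / 0.2331561 = 0.6958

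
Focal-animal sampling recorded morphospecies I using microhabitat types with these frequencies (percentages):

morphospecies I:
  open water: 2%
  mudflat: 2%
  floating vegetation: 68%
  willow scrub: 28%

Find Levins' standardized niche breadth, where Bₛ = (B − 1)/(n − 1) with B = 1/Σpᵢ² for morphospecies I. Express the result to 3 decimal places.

0.282

Convert percentages to proportions (divide by 100).
Σpᵢ² = 0.02² + 0.02² + 0.68² + 0.28² = 0.0004 + 0.0004 + 0.4624 + 0.0784 = 0.5416
B = 1 / 0.5416 = 1.84638
Bₛ = (B − 1)/(n − 1) = (1.84638 − 1)/(4 − 1) = 0.84638/3 = 0.28213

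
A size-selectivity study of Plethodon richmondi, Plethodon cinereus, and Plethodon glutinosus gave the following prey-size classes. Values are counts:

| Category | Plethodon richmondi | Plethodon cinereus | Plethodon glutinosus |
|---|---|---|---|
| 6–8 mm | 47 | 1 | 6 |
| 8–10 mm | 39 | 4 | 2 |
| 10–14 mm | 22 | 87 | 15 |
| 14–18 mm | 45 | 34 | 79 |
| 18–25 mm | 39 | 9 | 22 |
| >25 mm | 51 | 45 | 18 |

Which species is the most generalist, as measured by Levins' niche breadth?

Plethodon richmondi

Proportions for Plethodon richmondi (n=243): 47/243=0.1934, 39/243=0.1605, 22/243=0.0905, 45/243=0.1852, 39/243=0.1605, 51/243=0.2099
Proportions for Plethodon cinereus (n=180): 1/180=0.0056, 4/180=0.0222, 87/180=0.4833, 34/180=0.1889, 9/180=0.0500, 45/180=0.2500
Proportions for Plethodon glutinosus (n=142): 6/142=0.0423, 2/142=0.0141, 15/142=0.1056, 79/142=0.5563, 22/142=0.1549, 18/142=0.1268
Σp_richᵢ² = 0.1934² + 0.1605² + 0.0905² + 0.1852² + 0.1605² + 0.2099² = 0.037404 + 0.025760 + 0.008190 + 0.034299 + 0.025760 + 0.044058 = 0.175471
B_rich = 1 / 0.175471 = 5.6989
Σp_cineᵢ² = 0.0056² + 0.0222² + 0.4833² + 0.1889² + 0.0500² + 0.2500² = 0.000031 + 0.000493 + 0.233579 + 0.035683 + 0.002500 + 0.062500 = 0.334786
B_cine = 1 / 0.334786 = 2.9870
Σp_glutᵢ² = 0.0423² + 0.0141² + 0.1056² + 0.5563² + 0.1549² + 0.1268² = 0.001789 + 0.000199 + 0.011151 + 0.309470 + 0.023994 + 0.016078 = 0.362681
B_glut = 1 / 0.362681 = 2.7572
Highest B → broadest niche (most generalist): Plethodon richmondi (B = 5.70).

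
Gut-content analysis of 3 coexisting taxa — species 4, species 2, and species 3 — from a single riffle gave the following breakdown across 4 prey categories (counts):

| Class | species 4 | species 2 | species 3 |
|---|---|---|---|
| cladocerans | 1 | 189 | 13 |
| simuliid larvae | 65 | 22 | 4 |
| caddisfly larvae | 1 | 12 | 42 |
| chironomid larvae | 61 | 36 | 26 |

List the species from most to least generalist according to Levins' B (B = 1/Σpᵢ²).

Proportions for species 4 (n=128): 1/128=0.0078, 65/128=0.5078, 1/128=0.0078, 61/128=0.4766
Proportions for species 2 (n=259): 189/259=0.7297, 22/259=0.0849, 12/259=0.0463, 36/259=0.1390
Proportions for species 3 (n=85): 13/85=0.1529, 4/85=0.0471, 42/85=0.4941, 26/85=0.3059
Σp_4ᵢ² = 0.0078² + 0.5078² + 0.0078² + 0.4766² = 0.000061 + 0.257861 + 0.000061 + 0.227148 = 0.485131
B_4 = 1 / 0.485131 = 2.0613
Σp_2ᵢ² = 0.7297² + 0.0849² + 0.0463² + 0.1390² = 0.532462 + 0.007208 + 0.002144 + 0.019321 = 0.561135
B_2 = 1 / 0.561135 = 1.7821
Σp_3ᵢ² = 0.1529² + 0.0471² + 0.4941² + 0.3059² = 0.023378 + 0.002218 + 0.244135 + 0.093575 = 0.363306
B_3 = 1 / 0.363306 = 2.7525
Ranking by B (broadest → narrowest): species 3 (2.75) > species 4 (2.06) > species 2 (1.78)

species 3 > species 4 > species 2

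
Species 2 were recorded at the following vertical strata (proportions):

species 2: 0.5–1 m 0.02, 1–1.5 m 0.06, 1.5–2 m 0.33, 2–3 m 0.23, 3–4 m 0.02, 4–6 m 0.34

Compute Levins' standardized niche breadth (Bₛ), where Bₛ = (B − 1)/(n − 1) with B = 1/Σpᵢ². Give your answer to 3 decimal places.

0.510

Σpᵢ² = 0.02² + 0.06² + 0.33² + 0.23² + 0.02² + 0.34² = 0.0004 + 0.0036 + 0.1089 + 0.0529 + 0.0004 + 0.1156 = 0.2818
B = 1 / 0.2818 = 3.54862
Bₛ = (B − 1)/(n − 1) = (3.54862 − 1)/(6 − 1) = 2.54862/5 = 0.50972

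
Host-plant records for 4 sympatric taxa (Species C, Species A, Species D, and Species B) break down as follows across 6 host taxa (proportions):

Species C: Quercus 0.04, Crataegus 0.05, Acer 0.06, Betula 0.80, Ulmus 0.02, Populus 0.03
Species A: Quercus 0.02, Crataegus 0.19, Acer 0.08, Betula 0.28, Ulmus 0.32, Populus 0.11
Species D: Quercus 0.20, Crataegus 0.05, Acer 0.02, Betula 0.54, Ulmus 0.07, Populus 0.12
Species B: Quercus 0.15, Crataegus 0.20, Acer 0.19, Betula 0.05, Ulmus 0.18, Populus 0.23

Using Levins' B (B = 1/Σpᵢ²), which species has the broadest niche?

Σp_Cᵢ² = 0.04² + 0.05² + 0.06² + 0.80² + 0.02² + 0.03² = 0.0016 + 0.0025 + 0.0036 + 0.6400 + 0.0004 + 0.0009 = 0.6490
B_C = 1 / 0.6490 = 1.5408
Σp_Aᵢ² = 0.02² + 0.19² + 0.08² + 0.28² + 0.32² + 0.11² = 0.0004 + 0.0361 + 0.0064 + 0.0784 + 0.1024 + 0.0121 = 0.2358
B_A = 1 / 0.2358 = 4.2409
Σp_Dᵢ² = 0.20² + 0.05² + 0.02² + 0.54² + 0.07² + 0.12² = 0.0400 + 0.0025 + 0.0004 + 0.2916 + 0.0049 + 0.0144 = 0.3538
B_D = 1 / 0.3538 = 2.8265
Σp_Bᵢ² = 0.15² + 0.20² + 0.19² + 0.05² + 0.18² + 0.23² = 0.0225 + 0.0400 + 0.0361 + 0.0025 + 0.0324 + 0.0529 = 0.1864
B_B = 1 / 0.1864 = 5.3648
Highest B → broadest niche (most generalist): Species B (B = 5.36).

Species B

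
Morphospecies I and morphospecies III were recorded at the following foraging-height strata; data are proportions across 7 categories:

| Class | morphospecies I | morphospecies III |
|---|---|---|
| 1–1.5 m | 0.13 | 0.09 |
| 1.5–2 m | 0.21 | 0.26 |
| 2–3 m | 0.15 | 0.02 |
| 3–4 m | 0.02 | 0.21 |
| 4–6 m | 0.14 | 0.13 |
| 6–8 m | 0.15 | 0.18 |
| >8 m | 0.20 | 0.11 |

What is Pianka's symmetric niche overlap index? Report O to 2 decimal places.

Σ p₁ᵢp₂ᵢ = 0.0117 + 0.0546 + 0.0030 + 0.0042 + 0.0182 + 0.0270 + 0.0220 = 0.1407
Σp_1ᵢ² = 0.13² + 0.21² + 0.15² + 0.02² + 0.14² + 0.15² + 0.20² = 0.0169 + 0.0441 + 0.0225 + 0.0004 + 0.0196 + 0.0225 + 0.0400 = 0.1660
Σp_2ᵢ² = 0.09² + 0.26² + 0.02² + 0.21² + 0.13² + 0.18² + 0.11² = 0.0081 + 0.0676 + 0.0004 + 0.0441 + 0.0169 + 0.0324 + 0.0121 = 0.1816
O = 0.1407 / √(0.1660 × 0.1816) = 0.1407 / 0.17362 = 0.8104

0.81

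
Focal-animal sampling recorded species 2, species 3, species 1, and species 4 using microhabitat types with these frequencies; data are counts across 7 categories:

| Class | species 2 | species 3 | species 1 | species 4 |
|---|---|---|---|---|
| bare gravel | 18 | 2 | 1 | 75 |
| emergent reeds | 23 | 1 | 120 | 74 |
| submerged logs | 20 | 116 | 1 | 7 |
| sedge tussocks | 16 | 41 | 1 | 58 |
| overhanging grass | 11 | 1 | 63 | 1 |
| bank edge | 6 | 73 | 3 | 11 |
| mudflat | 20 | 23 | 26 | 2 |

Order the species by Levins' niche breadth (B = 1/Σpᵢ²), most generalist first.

species 2 > species 4 > species 3 > species 1

Proportions for species 2 (n=114): 18/114=0.1579, 23/114=0.2018, 20/114=0.1754, 16/114=0.1404, 11/114=0.0965, 6/114=0.0526, 20/114=0.1754
Proportions for species 3 (n=257): 2/257=0.0078, 1/257=0.0039, 116/257=0.4514, 41/257=0.1595, 1/257=0.0039, 73/257=0.2840, 23/257=0.0895
Proportions for species 1 (n=215): 1/215=0.0047, 120/215=0.5581, 1/215=0.0047, 1/215=0.0047, 63/215=0.2930, 3/215=0.0140, 26/215=0.1209
Proportions for species 4 (n=228): 75/228=0.3289, 74/228=0.3246, 7/228=0.0307, 58/228=0.2544, 1/228=0.0044, 11/228=0.0482, 2/228=0.0088
Σp_2ᵢ² = 0.1579² + 0.2018² + 0.1754² + 0.1404² + 0.0965² + 0.0526² + 0.1754² = 0.024932 + 0.040723 + 0.030765 + 0.019712 + 0.009312 + 0.002767 + 0.030765 = 0.158976
B_2 = 1 / 0.158976 = 6.2903
Σp_3ᵢ² = 0.0078² + 0.0039² + 0.4514² + 0.1595² + 0.0039² + 0.2840² + 0.0895² = 0.000061 + 0.000015 + 0.203762 + 0.025440 + 0.000015 + 0.080656 + 0.008010 = 0.317959
B_3 = 1 / 0.317959 = 3.1451
Σp_1ᵢ² = 0.0047² + 0.5581² + 0.0047² + 0.0047² + 0.2930² + 0.0140² + 0.1209² = 0.000022 + 0.311476 + 0.000022 + 0.000022 + 0.085849 + 0.000196 + 0.014617 = 0.412204
B_1 = 1 / 0.412204 = 2.4260
Σp_4ᵢ² = 0.3289² + 0.3246² + 0.0307² + 0.2544² + 0.0044² + 0.0482² + 0.0088² = 0.108175 + 0.105365 + 0.000942 + 0.064719 + 0.000019 + 0.002323 + 0.000077 = 0.281620
B_4 = 1 / 0.281620 = 3.5509
Ranking by B (broadest → narrowest): species 2 (6.29) > species 4 (3.55) > species 3 (3.15) > species 1 (2.43)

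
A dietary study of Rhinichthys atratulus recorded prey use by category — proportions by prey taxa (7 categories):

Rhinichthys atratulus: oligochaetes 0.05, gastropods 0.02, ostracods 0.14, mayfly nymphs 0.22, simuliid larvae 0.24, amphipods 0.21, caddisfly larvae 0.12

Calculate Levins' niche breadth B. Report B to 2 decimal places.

5.35

Σpᵢ² = 0.05² + 0.02² + 0.14² + 0.22² + 0.24² + 0.21² + 0.12² = 0.0025 + 0.0004 + 0.0196 + 0.0484 + 0.0576 + 0.0441 + 0.0144 = 0.1870
B = 1 / 0.1870 = 5.3476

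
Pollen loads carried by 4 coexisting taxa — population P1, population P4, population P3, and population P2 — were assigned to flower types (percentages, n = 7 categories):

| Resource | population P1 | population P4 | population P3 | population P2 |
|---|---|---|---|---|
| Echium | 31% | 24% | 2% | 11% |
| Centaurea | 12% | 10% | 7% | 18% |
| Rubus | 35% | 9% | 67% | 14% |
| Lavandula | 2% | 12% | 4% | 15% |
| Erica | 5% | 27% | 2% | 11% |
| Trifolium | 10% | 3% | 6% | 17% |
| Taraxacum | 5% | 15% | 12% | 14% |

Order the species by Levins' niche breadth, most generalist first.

Convert percentages to proportions (divide by 100).
Σp_P1ᵢ² = 0.31² + 0.12² + 0.35² + 0.02² + 0.05² + 0.10² + 0.05² = 0.0961 + 0.0144 + 0.1225 + 0.0004 + 0.0025 + 0.0100 + 0.0025 = 0.2484
B_P1 = 1 / 0.2484 = 4.0258
Σp_P4ᵢ² = 0.24² + 0.10² + 0.09² + 0.12² + 0.27² + 0.03² + 0.15² = 0.0576 + 0.0100 + 0.0081 + 0.0144 + 0.0729 + 0.0009 + 0.0225 = 0.1864
B_P4 = 1 / 0.1864 = 5.3648
Σp_P3ᵢ² = 0.02² + 0.07² + 0.67² + 0.04² + 0.02² + 0.06² + 0.12² = 0.0004 + 0.0049 + 0.4489 + 0.0016 + 0.0004 + 0.0036 + 0.0144 = 0.4742
B_P3 = 1 / 0.4742 = 2.1088
Σp_P2ᵢ² = 0.11² + 0.18² + 0.14² + 0.15² + 0.11² + 0.17² + 0.14² = 0.0121 + 0.0324 + 0.0196 + 0.0225 + 0.0121 + 0.0289 + 0.0196 = 0.1472
B_P2 = 1 / 0.1472 = 6.7935
Ranking by B (broadest → narrowest): population P2 (6.79) > population P4 (5.36) > population P1 (4.03) > population P3 (2.11)

population P2 > population P4 > population P1 > population P3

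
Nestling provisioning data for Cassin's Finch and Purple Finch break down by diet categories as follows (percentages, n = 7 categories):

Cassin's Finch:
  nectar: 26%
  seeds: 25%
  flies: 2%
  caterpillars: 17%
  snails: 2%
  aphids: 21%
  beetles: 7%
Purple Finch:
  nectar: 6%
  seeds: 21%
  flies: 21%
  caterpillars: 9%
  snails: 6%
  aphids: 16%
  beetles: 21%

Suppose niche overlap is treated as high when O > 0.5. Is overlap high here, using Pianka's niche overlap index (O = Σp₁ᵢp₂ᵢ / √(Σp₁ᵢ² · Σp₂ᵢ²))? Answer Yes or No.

Yes

Convert percentages to proportions (divide by 100).
Σ p₁ᵢp₂ᵢ = 0.0156 + 0.0525 + 0.0042 + 0.0153 + 0.0012 + 0.0336 + 0.0147 = 0.1371
Σp_1ᵢ² = 0.26² + 0.25² + 0.02² + 0.17² + 0.02² + 0.21² + 0.07² = 0.0676 + 0.0625 + 0.0004 + 0.0289 + 0.0004 + 0.0441 + 0.0049 = 0.2088
Σp_2ᵢ² = 0.06² + 0.21² + 0.21² + 0.09² + 0.06² + 0.16² + 0.21² = 0.0036 + 0.0441 + 0.0441 + 0.0081 + 0.0036 + 0.0256 + 0.0441 = 0.1732
O = 0.1371 / √(0.2088 × 0.1732) = 0.1371 / 0.19017 = 0.7209
O = 0.7209 > 0.5 → Yes.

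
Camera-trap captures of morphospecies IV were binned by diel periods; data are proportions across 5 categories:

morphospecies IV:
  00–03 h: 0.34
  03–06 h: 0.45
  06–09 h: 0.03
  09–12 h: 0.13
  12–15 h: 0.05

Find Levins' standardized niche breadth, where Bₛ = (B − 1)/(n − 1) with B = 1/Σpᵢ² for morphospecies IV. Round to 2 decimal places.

0.49

Σpᵢ² = 0.34² + 0.45² + 0.03² + 0.13² + 0.05² = 0.1156 + 0.2025 + 0.0009 + 0.0169 + 0.0025 = 0.3384
B = 1 / 0.3384 = 2.9551
Bₛ = (B − 1)/(n − 1) = (2.9551 − 1)/(5 − 1) = 1.9551/4 = 0.4888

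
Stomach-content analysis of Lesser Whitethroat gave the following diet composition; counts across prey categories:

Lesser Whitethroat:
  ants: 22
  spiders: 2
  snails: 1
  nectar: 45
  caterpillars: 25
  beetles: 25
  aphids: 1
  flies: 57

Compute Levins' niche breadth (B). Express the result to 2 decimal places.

4.52

Proportions for Lesser Whitethroat (n=178): 22/178=0.1236, 2/178=0.0112, 1/178=0.0056, 45/178=0.2528, 25/178=0.1404, 25/178=0.1404, 1/178=0.0056, 57/178=0.3202
Σpᵢ² = 0.1236² + 0.0112² + 0.0056² + 0.2528² + 0.1404² + 0.1404² + 0.0056² + 0.3202² = 0.015277 + 0.000125 + 0.000031 + 0.063908 + 0.019712 + 0.019712 + 0.000031 + 0.102528 = 0.221324
B = 1 / 0.221324 = 4.5183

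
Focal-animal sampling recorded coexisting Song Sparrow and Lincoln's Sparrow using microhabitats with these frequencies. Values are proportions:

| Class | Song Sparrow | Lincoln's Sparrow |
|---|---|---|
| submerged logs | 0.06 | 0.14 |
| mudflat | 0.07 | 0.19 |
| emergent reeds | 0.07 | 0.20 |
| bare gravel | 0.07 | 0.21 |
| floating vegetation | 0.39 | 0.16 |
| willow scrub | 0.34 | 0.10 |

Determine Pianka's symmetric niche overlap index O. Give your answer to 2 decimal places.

Σ p₁ᵢp₂ᵢ = 0.0084 + 0.0133 + 0.0140 + 0.0147 + 0.0624 + 0.0340 = 0.1468
Σp_1ᵢ² = 0.06² + 0.07² + 0.07² + 0.07² + 0.39² + 0.34² = 0.0036 + 0.0049 + 0.0049 + 0.0049 + 0.1521 + 0.1156 = 0.2860
Σp_2ᵢ² = 0.14² + 0.19² + 0.20² + 0.21² + 0.16² + 0.10² = 0.0196 + 0.0361 + 0.0400 + 0.0441 + 0.0256 + 0.0100 = 0.1754
O = 0.1468 / √(0.2860 × 0.1754) = 0.1468 / 0.22397 = 0.6554

0.66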